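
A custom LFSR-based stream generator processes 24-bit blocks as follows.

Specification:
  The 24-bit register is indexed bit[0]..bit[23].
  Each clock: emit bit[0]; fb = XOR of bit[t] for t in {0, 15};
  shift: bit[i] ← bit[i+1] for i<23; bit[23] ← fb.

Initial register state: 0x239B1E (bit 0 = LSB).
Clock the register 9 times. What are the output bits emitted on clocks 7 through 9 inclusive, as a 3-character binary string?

001

reg_0 = 0x239B1E
clock 1: out=0, reg = 0x91CD8F
clock 2: out=1, reg = 0x48E6C7
clock 3: out=1, reg = 0x247363
clock 4: out=1, reg = 0x9239B1
clock 5: out=1, reg = 0xC91CD8
clock 6: out=0, reg = 0x648E6C
clock 7: out=0, reg = 0xB24736
clock 8: out=0, reg = 0x59239B
clock 9: out=1, reg = 0xAC91CD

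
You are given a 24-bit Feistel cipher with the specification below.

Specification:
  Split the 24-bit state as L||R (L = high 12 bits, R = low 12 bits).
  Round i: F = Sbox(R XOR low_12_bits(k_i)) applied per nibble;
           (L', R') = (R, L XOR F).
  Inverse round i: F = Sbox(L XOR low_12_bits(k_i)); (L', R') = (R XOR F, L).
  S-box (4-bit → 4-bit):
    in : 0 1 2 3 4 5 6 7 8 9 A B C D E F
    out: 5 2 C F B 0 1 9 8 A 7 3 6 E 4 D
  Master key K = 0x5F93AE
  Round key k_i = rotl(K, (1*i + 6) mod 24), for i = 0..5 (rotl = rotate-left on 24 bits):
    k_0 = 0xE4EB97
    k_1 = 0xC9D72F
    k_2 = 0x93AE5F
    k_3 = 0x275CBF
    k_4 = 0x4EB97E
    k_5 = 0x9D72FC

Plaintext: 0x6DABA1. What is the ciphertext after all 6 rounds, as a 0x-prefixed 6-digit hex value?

0x036FD6

s_0 = plaintext = 0x6DABA1
s_1 = Round(s_0, k_0) = 0xBA132B
s_2 = Round(s_1, k_1) = 0x32B0FA
s_3 = Round(s_2, k_2) = 0x0FA75B
s_4 = Round(s_3, k_3) = 0x75B3B1
s_5 = Round(s_4, k_4) = 0x3B1036
s_6 = Round(s_5, k_5) = 0x036FD6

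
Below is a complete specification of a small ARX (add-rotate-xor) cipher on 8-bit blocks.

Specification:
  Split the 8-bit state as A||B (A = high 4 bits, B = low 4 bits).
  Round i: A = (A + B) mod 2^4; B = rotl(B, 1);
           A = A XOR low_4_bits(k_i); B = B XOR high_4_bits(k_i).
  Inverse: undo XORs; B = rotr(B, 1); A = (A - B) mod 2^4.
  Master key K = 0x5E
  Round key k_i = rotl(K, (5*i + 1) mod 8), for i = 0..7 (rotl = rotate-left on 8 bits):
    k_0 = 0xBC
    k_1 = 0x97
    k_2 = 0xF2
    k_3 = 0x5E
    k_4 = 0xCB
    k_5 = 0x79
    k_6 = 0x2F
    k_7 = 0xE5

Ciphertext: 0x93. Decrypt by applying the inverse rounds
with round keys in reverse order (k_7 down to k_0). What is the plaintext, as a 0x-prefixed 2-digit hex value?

s_0 = ciphertext = 0x93
s_1 = InvRound(s_0, k_7) = 0xEE
s_2 = InvRound(s_1, k_6) = 0xB6
s_3 = InvRound(s_2, k_5) = 0xA8
s_4 = InvRound(s_3, k_4) = 0xF2
s_5 = InvRound(s_4, k_3) = 0x6B
s_6 = InvRound(s_5, k_2) = 0x22
s_7 = InvRound(s_6, k_1) = 0x8D
s_8 = InvRound(s_7, k_0) = 0x13

0x13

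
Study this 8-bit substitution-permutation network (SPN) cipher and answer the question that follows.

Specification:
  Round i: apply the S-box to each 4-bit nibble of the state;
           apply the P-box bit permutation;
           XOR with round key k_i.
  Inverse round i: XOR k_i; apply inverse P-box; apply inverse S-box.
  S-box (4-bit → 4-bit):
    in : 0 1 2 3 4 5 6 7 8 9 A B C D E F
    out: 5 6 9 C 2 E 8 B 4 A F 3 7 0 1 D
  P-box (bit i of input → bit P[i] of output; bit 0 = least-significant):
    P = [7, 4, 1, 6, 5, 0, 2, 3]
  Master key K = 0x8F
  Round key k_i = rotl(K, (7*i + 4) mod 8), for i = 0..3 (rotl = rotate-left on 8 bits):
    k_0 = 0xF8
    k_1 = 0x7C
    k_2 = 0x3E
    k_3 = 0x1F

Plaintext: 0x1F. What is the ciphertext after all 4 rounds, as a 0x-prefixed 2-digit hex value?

0xDD

s_0 = plaintext = 0x1F
s_1 = Round(s_0, k_0) = 0x3F
s_2 = Round(s_1, k_1) = 0xB2
s_3 = Round(s_2, k_2) = 0xDF
s_4 = Round(s_3, k_3) = 0xDD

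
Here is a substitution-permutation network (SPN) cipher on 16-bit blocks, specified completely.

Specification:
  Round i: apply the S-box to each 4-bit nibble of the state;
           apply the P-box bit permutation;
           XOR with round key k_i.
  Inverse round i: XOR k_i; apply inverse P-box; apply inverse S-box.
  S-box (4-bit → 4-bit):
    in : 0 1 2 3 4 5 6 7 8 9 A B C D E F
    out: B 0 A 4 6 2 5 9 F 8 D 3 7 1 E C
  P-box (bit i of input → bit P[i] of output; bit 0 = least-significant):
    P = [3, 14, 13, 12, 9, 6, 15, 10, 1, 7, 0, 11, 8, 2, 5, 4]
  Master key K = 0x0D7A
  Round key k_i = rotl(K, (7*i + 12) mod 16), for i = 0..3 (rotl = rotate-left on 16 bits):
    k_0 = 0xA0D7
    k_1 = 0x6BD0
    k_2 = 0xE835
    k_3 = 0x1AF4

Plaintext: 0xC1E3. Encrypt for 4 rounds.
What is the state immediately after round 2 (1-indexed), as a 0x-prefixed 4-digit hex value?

0x4804

s_0 = plaintext = 0xC1E3
s_1 = Round(s_0, k_0) = 0x05B3
s_2 = Round(s_1, k_1) = 0x4804
s_3 = Round(s_2, k_2) = 0x86D2
s_4 = Round(s_3, k_3) = 0x49C3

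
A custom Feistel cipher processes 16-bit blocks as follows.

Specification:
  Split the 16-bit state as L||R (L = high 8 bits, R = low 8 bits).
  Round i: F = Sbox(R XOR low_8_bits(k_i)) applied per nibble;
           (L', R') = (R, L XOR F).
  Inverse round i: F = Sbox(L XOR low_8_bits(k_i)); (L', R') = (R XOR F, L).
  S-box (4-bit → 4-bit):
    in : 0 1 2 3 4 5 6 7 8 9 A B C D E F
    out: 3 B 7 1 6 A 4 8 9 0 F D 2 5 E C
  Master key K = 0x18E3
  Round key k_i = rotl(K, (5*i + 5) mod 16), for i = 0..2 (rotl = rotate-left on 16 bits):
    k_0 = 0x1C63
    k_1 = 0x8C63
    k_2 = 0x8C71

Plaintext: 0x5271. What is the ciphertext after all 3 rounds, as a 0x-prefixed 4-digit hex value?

s_0 = plaintext = 0x5271
s_1 = Round(s_0, k_0) = 0x71E5
s_2 = Round(s_1, k_1) = 0xE5E5
s_3 = Round(s_2, k_2) = 0xE5E3

0xE5E3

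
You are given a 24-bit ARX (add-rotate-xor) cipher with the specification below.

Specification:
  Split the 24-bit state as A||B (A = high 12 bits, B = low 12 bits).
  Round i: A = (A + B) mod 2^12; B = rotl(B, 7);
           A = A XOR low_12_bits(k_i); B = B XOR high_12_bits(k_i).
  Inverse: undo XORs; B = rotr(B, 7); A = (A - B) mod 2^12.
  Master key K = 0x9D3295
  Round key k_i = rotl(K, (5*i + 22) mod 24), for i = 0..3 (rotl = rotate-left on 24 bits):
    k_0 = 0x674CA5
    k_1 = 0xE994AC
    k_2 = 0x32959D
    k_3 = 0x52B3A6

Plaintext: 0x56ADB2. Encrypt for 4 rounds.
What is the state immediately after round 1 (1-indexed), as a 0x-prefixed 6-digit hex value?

s_0 = plaintext = 0x56ADB2
s_1 = Round(s_0, k_0) = 0xFB9F19
s_2 = Round(s_1, k_1) = 0xA7E261
s_3 = Round(s_2, k_2) = 0x9423BA
s_4 = Round(s_3, k_3) = 0xF5A836

0xFB9F19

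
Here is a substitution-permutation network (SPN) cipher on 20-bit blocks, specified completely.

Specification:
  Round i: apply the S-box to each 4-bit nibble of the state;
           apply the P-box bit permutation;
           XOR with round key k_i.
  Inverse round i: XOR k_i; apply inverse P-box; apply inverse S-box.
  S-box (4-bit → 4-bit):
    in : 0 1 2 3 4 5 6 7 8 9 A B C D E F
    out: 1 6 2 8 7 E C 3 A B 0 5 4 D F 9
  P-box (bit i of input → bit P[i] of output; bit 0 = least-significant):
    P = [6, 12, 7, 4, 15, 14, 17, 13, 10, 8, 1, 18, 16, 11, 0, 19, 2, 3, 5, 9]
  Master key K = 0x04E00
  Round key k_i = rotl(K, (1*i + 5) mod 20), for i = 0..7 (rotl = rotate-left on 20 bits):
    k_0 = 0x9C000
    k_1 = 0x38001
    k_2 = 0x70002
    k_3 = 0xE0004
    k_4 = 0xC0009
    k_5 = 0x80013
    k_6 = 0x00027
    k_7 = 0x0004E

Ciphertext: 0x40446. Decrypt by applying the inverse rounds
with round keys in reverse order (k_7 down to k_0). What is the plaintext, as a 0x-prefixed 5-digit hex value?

s_0 = ciphertext = 0x40446
s_1 = InvRound(s_0, k_7) = 0x2AFAA
s_2 = InvRound(s_1, k_6) = 0x917DC
s_3 = InvRound(s_2, k_5) = 0x9B4A4
s_4 = InvRound(s_3, k_4) = 0x4BFF1
s_5 = InvRound(s_4, k_3) = 0xD57DE
s_6 = InvRound(s_5, k_2) = 0x9371E
s_7 = InvRound(s_6, k_1) = 0x964D8
s_8 = InvRound(s_7, k_0) = 0x2A0FD

0x2A0FD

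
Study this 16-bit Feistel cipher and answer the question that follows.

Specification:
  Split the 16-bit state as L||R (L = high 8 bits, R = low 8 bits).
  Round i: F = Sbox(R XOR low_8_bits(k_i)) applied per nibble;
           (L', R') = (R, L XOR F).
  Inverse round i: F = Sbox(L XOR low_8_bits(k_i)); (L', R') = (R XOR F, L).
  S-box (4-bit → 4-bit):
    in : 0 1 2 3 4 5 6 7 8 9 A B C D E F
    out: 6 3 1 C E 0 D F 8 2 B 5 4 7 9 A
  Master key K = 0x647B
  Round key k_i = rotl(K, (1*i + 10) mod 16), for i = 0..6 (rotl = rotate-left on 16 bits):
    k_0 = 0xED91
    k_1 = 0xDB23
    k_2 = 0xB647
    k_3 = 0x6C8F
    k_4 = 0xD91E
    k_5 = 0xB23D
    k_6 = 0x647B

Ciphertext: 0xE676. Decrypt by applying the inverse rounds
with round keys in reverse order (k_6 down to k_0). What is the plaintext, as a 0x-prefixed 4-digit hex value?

0x8DC3

s_0 = ciphertext = 0xE676
s_1 = InvRound(s_0, k_6) = 0x51E6
s_2 = InvRound(s_1, k_5) = 0x3251
s_3 = InvRound(s_2, k_4) = 0x4532
s_4 = InvRound(s_3, k_3) = 0x7945
s_5 = InvRound(s_4, k_2) = 0x8C79
s_6 = InvRound(s_5, k_1) = 0xC38C
s_7 = InvRound(s_6, k_0) = 0x8DC3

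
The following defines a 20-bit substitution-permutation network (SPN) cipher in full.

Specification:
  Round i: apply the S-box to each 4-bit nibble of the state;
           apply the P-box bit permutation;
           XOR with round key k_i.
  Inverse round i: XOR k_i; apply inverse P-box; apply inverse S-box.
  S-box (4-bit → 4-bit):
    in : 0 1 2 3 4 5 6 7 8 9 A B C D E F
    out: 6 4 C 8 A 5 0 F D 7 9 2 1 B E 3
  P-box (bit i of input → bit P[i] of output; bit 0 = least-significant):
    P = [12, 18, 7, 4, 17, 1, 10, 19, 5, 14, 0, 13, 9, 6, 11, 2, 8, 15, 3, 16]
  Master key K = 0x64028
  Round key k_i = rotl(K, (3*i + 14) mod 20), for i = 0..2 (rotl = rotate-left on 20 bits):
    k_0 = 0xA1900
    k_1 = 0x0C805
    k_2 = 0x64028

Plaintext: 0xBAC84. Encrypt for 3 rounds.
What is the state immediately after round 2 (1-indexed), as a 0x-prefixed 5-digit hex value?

s_0 = plaintext = 0xBAC84
s_1 = Round(s_0, k_0) = 0x49F34
s_2 = Round(s_1, k_1) = 0xD0275
s_3 = Round(s_2, k_2) = 0xDFDEB

0xD0275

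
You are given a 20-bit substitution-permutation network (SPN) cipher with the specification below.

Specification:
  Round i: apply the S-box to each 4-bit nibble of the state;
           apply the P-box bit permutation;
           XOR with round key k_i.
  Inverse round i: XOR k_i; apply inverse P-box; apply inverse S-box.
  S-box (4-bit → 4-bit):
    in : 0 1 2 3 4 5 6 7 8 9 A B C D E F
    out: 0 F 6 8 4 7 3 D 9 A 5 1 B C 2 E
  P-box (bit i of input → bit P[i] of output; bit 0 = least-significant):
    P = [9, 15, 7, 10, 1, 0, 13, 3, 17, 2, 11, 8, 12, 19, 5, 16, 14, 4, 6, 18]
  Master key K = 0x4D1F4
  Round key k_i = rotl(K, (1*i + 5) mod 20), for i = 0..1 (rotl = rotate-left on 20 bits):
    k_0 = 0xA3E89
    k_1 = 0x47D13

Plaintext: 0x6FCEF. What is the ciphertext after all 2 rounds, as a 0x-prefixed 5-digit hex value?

0xBBB6B

s_0 = plaintext = 0x6FCEF
s_1 = Round(s_0, k_0) = 0x1FB3C
s_2 = Round(s_1, k_1) = 0xBBB6B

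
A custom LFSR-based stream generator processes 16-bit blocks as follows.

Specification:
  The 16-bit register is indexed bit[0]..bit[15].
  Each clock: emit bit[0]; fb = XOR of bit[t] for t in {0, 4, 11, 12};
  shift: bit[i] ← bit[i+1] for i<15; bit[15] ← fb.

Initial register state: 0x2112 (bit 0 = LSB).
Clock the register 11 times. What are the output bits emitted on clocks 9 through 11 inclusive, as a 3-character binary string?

reg_0 = 0x2112
clock 1: out=0, reg = 0x9089
clock 2: out=1, reg = 0x4844
clock 3: out=0, reg = 0xA422
clock 4: out=0, reg = 0x5211
clock 5: out=1, reg = 0xA908
clock 6: out=0, reg = 0xD484
clock 7: out=0, reg = 0xEA42
clock 8: out=0, reg = 0xF521
clock 9: out=1, reg = 0x7A90
clock 10: out=0, reg = 0xBD48
clock 11: out=0, reg = 0x5EA4

100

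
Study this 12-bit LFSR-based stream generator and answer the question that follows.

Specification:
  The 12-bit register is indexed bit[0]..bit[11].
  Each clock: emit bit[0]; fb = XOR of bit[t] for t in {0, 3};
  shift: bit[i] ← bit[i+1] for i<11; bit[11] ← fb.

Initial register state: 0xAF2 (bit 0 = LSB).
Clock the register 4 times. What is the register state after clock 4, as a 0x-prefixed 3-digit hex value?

reg_0 = 0xAF2
clock 1: out=0, reg = 0x579
clock 2: out=1, reg = 0x2BC
clock 3: out=0, reg = 0x95E
clock 4: out=0, reg = 0xCAF

0xCAF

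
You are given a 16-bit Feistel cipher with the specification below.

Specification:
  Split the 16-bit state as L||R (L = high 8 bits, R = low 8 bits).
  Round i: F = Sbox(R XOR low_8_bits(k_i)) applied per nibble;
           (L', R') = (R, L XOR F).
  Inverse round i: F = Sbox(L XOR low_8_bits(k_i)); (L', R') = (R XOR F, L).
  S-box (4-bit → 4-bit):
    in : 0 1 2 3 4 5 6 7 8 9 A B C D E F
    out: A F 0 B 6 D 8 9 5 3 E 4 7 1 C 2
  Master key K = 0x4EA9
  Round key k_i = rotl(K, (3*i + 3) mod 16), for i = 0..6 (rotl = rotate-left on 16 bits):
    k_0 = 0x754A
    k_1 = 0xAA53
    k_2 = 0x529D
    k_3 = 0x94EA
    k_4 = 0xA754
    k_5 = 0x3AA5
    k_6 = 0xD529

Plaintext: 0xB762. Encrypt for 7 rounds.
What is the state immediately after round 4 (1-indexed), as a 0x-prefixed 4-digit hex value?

0x086D

s_0 = plaintext = 0xB762
s_1 = Round(s_0, k_0) = 0x62B2
s_2 = Round(s_1, k_1) = 0xB2AD
s_3 = Round(s_2, k_2) = 0xAD08
s_4 = Round(s_3, k_3) = 0x086D
s_5 = Round(s_4, k_4) = 0x6DBB
s_6 = Round(s_5, k_5) = 0xBB91
s_7 = Round(s_6, k_6) = 0x91FE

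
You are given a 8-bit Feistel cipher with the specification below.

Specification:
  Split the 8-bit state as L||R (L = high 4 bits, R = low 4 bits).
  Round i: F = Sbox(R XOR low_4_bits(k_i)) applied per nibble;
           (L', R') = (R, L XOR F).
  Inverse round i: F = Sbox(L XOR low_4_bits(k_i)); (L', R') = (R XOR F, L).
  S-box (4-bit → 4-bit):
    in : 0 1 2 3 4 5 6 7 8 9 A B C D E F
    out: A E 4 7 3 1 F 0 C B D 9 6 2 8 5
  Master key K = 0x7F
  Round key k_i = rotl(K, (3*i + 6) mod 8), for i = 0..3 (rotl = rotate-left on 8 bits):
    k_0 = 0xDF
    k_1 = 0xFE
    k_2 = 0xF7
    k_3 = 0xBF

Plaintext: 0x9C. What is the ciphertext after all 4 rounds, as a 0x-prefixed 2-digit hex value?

s_0 = plaintext = 0x9C
s_1 = Round(s_0, k_0) = 0xCE
s_2 = Round(s_1, k_1) = 0xE6
s_3 = Round(s_2, k_2) = 0x60
s_4 = Round(s_3, k_3) = 0x03

0x03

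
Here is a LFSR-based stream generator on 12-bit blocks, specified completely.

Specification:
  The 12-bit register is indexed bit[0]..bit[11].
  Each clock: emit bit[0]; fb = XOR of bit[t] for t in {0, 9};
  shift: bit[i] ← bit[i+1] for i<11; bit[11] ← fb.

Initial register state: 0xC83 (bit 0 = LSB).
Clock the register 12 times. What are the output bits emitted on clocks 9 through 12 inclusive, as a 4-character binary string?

reg_0 = 0xC83
clock 1: out=1, reg = 0xE41
clock 2: out=1, reg = 0x720
clock 3: out=0, reg = 0xB90
clock 4: out=0, reg = 0xDC8
clock 5: out=0, reg = 0x6E4
clock 6: out=0, reg = 0xB72
clock 7: out=0, reg = 0xDB9
clock 8: out=1, reg = 0xEDC
clock 9: out=0, reg = 0xF6E
clock 10: out=0, reg = 0xFB7
clock 11: out=1, reg = 0x7DB
clock 12: out=1, reg = 0x3ED

0011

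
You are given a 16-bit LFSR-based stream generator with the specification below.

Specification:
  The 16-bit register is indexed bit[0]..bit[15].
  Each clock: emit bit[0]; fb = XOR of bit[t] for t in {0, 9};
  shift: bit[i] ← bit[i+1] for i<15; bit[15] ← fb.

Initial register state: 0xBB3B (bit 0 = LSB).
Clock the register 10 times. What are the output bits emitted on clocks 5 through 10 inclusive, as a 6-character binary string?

110011

reg_0 = 0xBB3B
clock 1: out=1, reg = 0x5D9D
clock 2: out=1, reg = 0xAECE
clock 3: out=0, reg = 0xD767
clock 4: out=1, reg = 0x6BB3
clock 5: out=1, reg = 0x35D9
clock 6: out=1, reg = 0x9AEC
clock 7: out=0, reg = 0xCD76
clock 8: out=0, reg = 0x66BB
clock 9: out=1, reg = 0x335D
clock 10: out=1, reg = 0x19AE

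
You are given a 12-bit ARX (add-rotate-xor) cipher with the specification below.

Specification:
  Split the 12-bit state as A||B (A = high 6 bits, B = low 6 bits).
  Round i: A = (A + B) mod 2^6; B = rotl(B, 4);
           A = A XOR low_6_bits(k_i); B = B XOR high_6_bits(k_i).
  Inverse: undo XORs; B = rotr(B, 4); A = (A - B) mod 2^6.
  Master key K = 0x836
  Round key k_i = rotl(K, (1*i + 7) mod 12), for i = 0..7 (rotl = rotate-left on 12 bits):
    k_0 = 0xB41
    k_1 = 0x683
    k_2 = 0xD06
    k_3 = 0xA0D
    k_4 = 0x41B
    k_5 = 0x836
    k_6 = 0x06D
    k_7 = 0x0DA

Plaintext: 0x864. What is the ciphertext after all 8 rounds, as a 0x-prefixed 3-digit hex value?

s_0 = plaintext = 0x864
s_1 = Round(s_0, k_0) = 0x124
s_2 = Round(s_1, k_1) = 0xAD3
s_3 = Round(s_2, k_2) = 0xE00
s_4 = Round(s_3, k_3) = 0xD68
s_5 = Round(s_4, k_4) = 0x19A
s_6 = Round(s_5, k_5) = 0x586
s_7 = Round(s_6, k_6) = 0xC60
s_8 = Round(s_7, k_7) = 0x2CB

0x2CB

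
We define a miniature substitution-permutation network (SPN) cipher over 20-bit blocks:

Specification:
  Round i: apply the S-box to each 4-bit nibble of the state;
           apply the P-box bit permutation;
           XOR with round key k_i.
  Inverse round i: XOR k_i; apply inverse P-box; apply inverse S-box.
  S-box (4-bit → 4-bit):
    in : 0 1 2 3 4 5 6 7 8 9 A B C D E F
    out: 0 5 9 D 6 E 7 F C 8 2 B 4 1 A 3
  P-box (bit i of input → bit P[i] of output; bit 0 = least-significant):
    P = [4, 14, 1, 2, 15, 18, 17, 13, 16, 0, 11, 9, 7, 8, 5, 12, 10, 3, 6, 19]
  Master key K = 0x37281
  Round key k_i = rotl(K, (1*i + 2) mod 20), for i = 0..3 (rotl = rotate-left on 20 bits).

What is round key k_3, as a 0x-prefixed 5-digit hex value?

K = 0x37281
k_0 = rotl(K, (1*0+2) mod 20) = rotl(K, 2) = 0xDCA04
k_1 = rotl(K, (1*1+2) mod 20) = rotl(K, 3) = 0xB9409
k_2 = rotl(K, (1*2+2) mod 20) = rotl(K, 4) = 0x72813
k_3 = rotl(K, (1*3+2) mod 20) = rotl(K, 5) = 0xE5026

0xE5026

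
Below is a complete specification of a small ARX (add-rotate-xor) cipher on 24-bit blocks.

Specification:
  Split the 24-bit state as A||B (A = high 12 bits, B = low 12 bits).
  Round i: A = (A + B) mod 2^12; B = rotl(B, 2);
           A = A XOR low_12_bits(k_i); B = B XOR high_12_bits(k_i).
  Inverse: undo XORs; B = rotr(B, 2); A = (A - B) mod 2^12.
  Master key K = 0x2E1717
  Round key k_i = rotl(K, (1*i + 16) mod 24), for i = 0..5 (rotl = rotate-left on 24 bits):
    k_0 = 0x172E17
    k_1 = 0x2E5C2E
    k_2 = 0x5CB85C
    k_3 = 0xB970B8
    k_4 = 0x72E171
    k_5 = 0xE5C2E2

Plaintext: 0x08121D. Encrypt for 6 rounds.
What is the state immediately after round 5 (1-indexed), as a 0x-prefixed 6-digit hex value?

s_0 = plaintext = 0x08121D
s_1 = Round(s_0, k_0) = 0xC89906
s_2 = Round(s_1, k_1) = 0x9A16FF
s_3 = Round(s_2, k_2) = 0x8FCE36
s_4 = Round(s_3, k_3) = 0x78A34C
s_5 = Round(s_4, k_4) = 0xBA7A1E
s_6 = Round(s_5, k_5) = 0x727626

0xBA7A1E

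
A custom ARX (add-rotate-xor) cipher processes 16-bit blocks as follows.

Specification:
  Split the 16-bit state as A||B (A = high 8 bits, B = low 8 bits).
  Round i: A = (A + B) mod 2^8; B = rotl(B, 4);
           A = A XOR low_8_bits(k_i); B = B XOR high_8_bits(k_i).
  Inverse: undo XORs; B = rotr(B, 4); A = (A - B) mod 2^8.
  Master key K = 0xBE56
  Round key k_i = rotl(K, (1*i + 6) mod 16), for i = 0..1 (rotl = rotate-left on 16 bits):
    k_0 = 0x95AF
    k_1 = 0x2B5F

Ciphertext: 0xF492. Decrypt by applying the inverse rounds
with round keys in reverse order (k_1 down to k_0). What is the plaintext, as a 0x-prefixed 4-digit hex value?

0xDFE0

s_0 = ciphertext = 0xF492
s_1 = InvRound(s_0, k_1) = 0x109B
s_2 = InvRound(s_1, k_0) = 0xDFE0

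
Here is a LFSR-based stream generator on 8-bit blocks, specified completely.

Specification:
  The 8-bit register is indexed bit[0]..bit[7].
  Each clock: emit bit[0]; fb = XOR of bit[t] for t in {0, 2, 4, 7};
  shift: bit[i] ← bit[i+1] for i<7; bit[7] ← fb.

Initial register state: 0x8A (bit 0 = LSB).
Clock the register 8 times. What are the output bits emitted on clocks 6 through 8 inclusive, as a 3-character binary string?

reg_0 = 0x8A
clock 1: out=0, reg = 0xC5
clock 2: out=1, reg = 0xE2
clock 3: out=0, reg = 0xF1
clock 4: out=1, reg = 0xF8
clock 5: out=0, reg = 0x7C
clock 6: out=0, reg = 0x3E
clock 7: out=0, reg = 0x1F
clock 8: out=1, reg = 0x8F

001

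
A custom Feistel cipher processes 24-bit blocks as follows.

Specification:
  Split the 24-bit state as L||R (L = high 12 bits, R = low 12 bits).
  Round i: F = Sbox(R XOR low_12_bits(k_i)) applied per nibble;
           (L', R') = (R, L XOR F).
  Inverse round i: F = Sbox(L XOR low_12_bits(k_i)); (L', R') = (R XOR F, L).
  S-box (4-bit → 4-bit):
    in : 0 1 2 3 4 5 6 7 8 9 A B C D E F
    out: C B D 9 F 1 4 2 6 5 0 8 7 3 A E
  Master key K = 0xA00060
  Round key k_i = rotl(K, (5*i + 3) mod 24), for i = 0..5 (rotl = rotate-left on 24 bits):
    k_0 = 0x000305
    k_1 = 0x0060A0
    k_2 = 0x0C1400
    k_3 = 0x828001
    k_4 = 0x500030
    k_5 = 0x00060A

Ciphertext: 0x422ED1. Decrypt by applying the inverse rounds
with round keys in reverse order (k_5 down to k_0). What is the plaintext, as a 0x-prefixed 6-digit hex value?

s_0 = ciphertext = 0x422ED1
s_1 = InvRound(s_0, k_5) = 0x307422
s_2 = InvRound(s_1, k_4) = 0xDB0307
s_3 = InvRound(s_2, k_3) = 0x08CDB0
s_4 = InvRound(s_3, k_2) = 0x2D708C
s_5 = InvRound(s_4, k_1) = 0xDAE2D7
s_6 = InvRound(s_5, k_0) = 0x8DFDAE

0x8DFDAE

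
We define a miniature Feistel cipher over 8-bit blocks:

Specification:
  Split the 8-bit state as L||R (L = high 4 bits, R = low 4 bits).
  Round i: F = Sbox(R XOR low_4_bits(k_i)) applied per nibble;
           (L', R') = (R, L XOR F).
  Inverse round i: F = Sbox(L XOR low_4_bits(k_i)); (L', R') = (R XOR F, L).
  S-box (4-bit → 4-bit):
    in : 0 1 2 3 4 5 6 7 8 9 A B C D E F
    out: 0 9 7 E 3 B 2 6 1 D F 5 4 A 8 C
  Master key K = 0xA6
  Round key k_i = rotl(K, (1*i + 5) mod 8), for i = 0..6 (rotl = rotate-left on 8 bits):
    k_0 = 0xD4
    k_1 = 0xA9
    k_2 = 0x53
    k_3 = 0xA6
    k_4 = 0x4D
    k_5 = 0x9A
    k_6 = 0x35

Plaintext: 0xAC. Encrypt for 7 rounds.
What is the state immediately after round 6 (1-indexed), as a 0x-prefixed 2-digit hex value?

s_0 = plaintext = 0xAC
s_1 = Round(s_0, k_0) = 0xCB
s_2 = Round(s_1, k_1) = 0xBB
s_3 = Round(s_2, k_2) = 0xBA
s_4 = Round(s_3, k_3) = 0xAF
s_5 = Round(s_4, k_4) = 0xFD
s_6 = Round(s_5, k_5) = 0xD9
s_7 = Round(s_6, k_6) = 0x99

0xD9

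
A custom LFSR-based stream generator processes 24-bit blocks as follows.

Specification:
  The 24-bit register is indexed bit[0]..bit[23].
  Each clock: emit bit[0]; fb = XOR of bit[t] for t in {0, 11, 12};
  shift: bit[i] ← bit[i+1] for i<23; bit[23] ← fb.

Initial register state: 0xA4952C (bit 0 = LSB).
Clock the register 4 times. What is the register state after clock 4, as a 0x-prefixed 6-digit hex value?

reg_0 = 0xA4952C
clock 1: out=0, reg = 0xD24A96
clock 2: out=0, reg = 0xE9254B
clock 3: out=1, reg = 0xF492A5
clock 4: out=1, reg = 0x7A4952

0x7A4952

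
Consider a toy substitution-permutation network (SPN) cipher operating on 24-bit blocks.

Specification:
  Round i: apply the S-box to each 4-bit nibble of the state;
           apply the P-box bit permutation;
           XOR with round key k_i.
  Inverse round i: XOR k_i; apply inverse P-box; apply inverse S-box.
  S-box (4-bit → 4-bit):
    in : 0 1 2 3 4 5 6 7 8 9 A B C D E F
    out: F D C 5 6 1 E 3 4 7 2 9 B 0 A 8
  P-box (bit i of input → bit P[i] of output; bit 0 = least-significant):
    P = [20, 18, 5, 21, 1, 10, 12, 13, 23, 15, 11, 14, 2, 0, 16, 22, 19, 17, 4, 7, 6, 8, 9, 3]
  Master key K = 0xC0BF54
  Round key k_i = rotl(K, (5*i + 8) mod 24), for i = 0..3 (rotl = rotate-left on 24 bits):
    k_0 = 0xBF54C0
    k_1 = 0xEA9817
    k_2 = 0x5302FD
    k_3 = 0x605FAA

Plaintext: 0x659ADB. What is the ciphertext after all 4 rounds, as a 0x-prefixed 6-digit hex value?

s_0 = plaintext = 0x659ADB
s_1 = Round(s_0, k_0) = 0x86D7CD
s_2 = Round(s_1, k_1) = 0x683E85
s_3 = Round(s_2, k_2) = 0x42D1E1
s_4 = Round(s_3, k_3) = 0xD0301A

0xD0301A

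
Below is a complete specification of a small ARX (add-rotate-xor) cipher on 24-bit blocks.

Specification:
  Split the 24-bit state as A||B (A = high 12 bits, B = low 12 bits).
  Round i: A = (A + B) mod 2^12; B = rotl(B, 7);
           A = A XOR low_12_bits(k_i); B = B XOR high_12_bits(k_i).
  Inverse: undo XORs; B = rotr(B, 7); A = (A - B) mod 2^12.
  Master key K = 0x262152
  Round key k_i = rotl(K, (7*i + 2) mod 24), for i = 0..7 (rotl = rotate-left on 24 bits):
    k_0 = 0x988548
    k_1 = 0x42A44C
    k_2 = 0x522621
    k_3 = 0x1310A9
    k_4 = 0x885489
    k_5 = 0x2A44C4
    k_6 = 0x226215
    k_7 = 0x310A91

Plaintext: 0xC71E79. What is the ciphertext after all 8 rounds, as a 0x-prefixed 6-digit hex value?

s_0 = plaintext = 0xC71E79
s_1 = Round(s_0, k_0) = 0xFA257B
s_2 = Round(s_1, k_1) = 0x151981
s_3 = Round(s_2, k_2) = 0xCF35EE
s_4 = Round(s_3, k_3) = 0x24861E
s_5 = Round(s_4, k_4) = 0xCEF7B5
s_6 = Round(s_5, k_5) = 0x060819
s_7 = Round(s_6, k_6) = 0xA6CEE6
s_8 = Round(s_7, k_7) = 0x3C3067

0x3C3067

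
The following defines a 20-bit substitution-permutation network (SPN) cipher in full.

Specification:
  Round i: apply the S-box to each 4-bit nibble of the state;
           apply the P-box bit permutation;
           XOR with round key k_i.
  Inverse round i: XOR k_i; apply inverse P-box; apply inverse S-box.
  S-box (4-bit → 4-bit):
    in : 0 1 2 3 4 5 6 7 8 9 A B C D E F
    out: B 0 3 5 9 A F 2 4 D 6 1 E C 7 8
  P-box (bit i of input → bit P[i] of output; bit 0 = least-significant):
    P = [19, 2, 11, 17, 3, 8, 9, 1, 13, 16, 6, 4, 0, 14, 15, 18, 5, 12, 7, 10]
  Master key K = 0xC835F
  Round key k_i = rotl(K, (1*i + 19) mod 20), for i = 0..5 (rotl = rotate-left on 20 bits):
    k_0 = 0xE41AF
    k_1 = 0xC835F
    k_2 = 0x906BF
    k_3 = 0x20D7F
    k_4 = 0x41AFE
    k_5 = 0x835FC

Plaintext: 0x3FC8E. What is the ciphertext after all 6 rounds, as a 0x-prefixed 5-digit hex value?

0x104B8

s_0 = plaintext = 0x3FC8E
s_1 = Round(s_0, k_0) = 0x34B5B
s_2 = Round(s_1, k_1) = 0x0A2FC
s_3 = Round(s_2, k_2) = 0xAFA99
s_4 = Round(s_3, k_3) = 0xD17B5
s_5 = Round(s_4, k_4) = 0x71E72
s_6 = Round(s_5, k_5) = 0x104B8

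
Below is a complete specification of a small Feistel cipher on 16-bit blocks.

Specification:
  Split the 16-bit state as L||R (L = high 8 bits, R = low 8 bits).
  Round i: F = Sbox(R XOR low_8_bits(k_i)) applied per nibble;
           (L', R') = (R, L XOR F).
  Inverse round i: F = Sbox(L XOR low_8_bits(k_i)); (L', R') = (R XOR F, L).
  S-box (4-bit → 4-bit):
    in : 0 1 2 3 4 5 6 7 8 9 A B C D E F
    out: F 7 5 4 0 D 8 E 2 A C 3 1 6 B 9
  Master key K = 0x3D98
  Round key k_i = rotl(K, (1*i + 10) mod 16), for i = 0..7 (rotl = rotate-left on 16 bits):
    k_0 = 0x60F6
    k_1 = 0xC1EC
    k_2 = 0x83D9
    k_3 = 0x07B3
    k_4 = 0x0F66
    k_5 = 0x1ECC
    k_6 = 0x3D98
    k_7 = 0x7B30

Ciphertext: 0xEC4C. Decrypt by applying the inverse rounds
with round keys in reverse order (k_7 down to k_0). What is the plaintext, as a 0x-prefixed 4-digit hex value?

0xDA70

s_0 = ciphertext = 0xEC4C
s_1 = InvRound(s_0, k_7) = 0x2DEC
s_2 = InvRound(s_1, k_6) = 0xD12D
s_3 = InvRound(s_2, k_5) = 0x5BD1
s_4 = InvRound(s_3, k_4) = 0x975B
s_5 = InvRound(s_4, k_3) = 0x0B97
s_6 = InvRound(s_5, k_2) = 0xF20B
s_7 = InvRound(s_6, k_1) = 0x70F2
s_8 = InvRound(s_7, k_0) = 0xDA70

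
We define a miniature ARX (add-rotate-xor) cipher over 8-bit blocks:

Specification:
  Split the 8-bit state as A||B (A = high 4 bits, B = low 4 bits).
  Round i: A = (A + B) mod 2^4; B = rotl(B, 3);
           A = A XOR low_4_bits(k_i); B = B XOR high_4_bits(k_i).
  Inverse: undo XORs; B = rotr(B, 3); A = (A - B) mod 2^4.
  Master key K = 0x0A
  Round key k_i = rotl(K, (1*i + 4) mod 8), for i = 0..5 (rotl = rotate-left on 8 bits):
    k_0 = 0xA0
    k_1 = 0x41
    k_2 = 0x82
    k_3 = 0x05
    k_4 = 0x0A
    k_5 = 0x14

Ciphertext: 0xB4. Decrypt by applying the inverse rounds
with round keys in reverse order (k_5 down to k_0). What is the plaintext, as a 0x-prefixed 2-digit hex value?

0xD5

s_0 = ciphertext = 0xB4
s_1 = InvRound(s_0, k_5) = 0x5A
s_2 = InvRound(s_1, k_4) = 0xA5
s_3 = InvRound(s_2, k_3) = 0x5A
s_4 = InvRound(s_3, k_2) = 0x34
s_5 = InvRound(s_4, k_1) = 0x20
s_6 = InvRound(s_5, k_0) = 0xD5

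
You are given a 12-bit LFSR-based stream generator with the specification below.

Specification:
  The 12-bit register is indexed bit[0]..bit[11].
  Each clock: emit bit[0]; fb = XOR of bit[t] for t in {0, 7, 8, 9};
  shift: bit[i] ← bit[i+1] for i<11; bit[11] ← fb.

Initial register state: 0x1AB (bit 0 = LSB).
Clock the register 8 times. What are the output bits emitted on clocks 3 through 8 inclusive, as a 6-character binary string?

reg_0 = 0x1AB
clock 1: out=1, reg = 0x8D5
clock 2: out=1, reg = 0x46A
clock 3: out=0, reg = 0x235
clock 4: out=1, reg = 0x11A
clock 5: out=0, reg = 0x88D
clock 6: out=1, reg = 0x446
clock 7: out=0, reg = 0x223
clock 8: out=1, reg = 0x111

010101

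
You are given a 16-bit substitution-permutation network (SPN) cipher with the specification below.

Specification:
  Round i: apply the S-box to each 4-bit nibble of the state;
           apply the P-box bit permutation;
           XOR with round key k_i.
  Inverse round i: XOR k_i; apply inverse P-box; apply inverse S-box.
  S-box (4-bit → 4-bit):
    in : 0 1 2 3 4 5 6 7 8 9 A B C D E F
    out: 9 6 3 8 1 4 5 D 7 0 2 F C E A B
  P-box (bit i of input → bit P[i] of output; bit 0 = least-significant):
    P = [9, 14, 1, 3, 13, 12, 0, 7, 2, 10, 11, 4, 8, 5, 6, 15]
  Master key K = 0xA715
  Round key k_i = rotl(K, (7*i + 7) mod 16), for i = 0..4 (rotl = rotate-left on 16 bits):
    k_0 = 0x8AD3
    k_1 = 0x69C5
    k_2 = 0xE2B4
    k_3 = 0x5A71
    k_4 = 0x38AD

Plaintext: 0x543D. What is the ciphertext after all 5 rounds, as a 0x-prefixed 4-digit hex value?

0x4CD4

s_0 = plaintext = 0x543D
s_1 = Round(s_0, k_0) = 0xCA1D
s_2 = Round(s_1, k_1) = 0xBD8E
s_3 = Round(s_2, k_2) = 0x1FCD
s_4 = Round(s_3, k_3) = 0x1E8E
s_5 = Round(s_4, k_4) = 0x4CD4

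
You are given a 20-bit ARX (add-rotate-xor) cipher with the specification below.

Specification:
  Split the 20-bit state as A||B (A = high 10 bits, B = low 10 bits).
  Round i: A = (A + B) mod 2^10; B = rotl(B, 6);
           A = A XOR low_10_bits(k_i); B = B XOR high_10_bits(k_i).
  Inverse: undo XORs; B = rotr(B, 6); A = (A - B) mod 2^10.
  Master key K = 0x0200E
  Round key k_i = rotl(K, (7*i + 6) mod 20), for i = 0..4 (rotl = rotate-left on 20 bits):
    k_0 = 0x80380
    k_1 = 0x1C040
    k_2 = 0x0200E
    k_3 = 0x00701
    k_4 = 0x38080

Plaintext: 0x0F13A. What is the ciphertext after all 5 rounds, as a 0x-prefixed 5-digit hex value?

0x8CDAE

s_0 = plaintext = 0x0F13A
s_1 = Round(s_0, k_0) = 0xBD893
s_2 = Round(s_1, k_1) = 0xF24B9
s_3 = Round(s_2, k_2) = 0x23243
s_4 = Round(s_3, k_3) = 0x738E5
s_5 = Round(s_4, k_4) = 0x8CDAE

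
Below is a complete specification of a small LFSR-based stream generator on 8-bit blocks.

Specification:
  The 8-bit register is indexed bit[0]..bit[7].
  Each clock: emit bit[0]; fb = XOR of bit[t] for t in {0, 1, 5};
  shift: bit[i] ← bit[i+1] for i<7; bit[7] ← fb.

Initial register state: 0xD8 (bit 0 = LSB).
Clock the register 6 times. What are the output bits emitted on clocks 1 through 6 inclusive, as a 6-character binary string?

000110

reg_0 = 0xD8
clock 1: out=0, reg = 0x6C
clock 2: out=0, reg = 0xB6
clock 3: out=0, reg = 0x5B
clock 4: out=1, reg = 0x2D
clock 5: out=1, reg = 0x16
clock 6: out=0, reg = 0x8B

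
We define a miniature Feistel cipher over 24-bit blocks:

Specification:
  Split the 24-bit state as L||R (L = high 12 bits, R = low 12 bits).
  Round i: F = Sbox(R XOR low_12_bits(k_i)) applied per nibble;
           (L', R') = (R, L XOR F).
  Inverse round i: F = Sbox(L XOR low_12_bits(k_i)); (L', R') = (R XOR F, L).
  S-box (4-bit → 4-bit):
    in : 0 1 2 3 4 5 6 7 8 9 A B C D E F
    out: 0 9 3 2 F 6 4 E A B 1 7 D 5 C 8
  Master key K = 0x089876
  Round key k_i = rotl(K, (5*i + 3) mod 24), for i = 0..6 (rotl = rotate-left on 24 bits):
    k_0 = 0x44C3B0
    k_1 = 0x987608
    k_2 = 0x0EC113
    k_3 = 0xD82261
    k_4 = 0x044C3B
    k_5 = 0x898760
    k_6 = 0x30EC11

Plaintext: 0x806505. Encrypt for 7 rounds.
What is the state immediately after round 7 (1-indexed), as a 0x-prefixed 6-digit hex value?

s_0 = plaintext = 0x806505
s_1 = Round(s_0, k_0) = 0x505C70
s_2 = Round(s_1, k_1) = 0xC704EF
s_3 = Round(s_2, k_2) = 0x4EFAFD
s_4 = Round(s_3, k_3) = 0xAFDE52
s_5 = Round(s_4, k_4) = 0xE529B6
s_6 = Round(s_5, k_5) = 0x9B6206
s_7 = Round(s_6, k_6) = 0x206528

0x206528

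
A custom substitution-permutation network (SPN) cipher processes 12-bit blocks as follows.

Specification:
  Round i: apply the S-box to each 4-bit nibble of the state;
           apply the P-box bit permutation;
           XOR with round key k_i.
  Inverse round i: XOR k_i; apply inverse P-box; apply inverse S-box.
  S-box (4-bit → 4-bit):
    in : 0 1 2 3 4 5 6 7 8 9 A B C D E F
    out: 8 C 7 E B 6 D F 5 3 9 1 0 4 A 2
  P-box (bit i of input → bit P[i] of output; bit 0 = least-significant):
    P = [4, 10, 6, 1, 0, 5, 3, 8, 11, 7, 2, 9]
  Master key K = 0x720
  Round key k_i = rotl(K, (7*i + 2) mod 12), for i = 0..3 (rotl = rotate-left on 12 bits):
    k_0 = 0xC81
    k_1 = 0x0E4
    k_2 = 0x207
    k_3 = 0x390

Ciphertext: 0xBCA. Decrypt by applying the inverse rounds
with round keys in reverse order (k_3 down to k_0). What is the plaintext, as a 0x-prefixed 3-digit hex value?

0x5D9

s_0 = ciphertext = 0xBCA
s_1 = InvRound(s_0, k_3) = 0xBD6
s_2 = InvRound(s_1, k_2) = 0x9A8
s_3 = InvRound(s_2, k_1) = 0x81D
s_4 = InvRound(s_3, k_0) = 0x5D9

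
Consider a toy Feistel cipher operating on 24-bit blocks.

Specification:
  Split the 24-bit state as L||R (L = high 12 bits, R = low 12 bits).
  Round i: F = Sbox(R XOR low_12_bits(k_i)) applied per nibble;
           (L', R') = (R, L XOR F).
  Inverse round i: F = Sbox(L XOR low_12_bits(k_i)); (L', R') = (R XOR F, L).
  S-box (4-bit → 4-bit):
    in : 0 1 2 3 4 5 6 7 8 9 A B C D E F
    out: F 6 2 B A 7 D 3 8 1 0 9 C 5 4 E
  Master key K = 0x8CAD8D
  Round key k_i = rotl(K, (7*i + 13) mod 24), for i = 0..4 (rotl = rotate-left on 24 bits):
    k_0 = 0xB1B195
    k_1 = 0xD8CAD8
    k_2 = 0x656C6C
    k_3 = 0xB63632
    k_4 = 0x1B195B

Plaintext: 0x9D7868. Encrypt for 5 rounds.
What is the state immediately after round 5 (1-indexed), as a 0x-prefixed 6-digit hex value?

0x128DA3

s_0 = plaintext = 0x9D7868
s_1 = Round(s_0, k_0) = 0x868832
s_2 = Round(s_1, k_1) = 0x832A28
s_3 = Round(s_2, k_2) = 0xA28598
s_4 = Round(s_3, k_3) = 0x598128
s_5 = Round(s_4, k_4) = 0x128DA3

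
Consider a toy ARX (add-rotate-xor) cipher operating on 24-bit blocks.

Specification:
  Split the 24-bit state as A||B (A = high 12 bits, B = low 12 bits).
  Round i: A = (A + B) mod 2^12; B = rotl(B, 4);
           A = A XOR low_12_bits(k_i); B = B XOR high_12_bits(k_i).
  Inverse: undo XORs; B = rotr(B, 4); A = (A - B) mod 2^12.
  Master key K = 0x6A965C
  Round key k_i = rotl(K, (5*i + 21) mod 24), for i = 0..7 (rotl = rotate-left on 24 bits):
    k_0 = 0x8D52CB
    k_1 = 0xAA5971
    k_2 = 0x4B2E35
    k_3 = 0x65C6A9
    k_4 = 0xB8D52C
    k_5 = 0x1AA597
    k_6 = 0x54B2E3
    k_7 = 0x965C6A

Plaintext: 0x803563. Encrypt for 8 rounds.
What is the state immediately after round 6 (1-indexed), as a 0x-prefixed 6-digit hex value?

0x46DB12

s_0 = plaintext = 0x803563
s_1 = Round(s_0, k_0) = 0xFADEE0
s_2 = Round(s_1, k_1) = 0x7FC4AB
s_3 = Round(s_2, k_2) = 0x292E06
s_4 = Round(s_3, k_3) = 0x631632
s_5 = Round(s_4, k_4) = 0x94F8AB
s_6 = Round(s_5, k_5) = 0x46DB12
s_7 = Round(s_6, k_6) = 0xD9C460
s_8 = Round(s_7, k_7) = 0xD96F61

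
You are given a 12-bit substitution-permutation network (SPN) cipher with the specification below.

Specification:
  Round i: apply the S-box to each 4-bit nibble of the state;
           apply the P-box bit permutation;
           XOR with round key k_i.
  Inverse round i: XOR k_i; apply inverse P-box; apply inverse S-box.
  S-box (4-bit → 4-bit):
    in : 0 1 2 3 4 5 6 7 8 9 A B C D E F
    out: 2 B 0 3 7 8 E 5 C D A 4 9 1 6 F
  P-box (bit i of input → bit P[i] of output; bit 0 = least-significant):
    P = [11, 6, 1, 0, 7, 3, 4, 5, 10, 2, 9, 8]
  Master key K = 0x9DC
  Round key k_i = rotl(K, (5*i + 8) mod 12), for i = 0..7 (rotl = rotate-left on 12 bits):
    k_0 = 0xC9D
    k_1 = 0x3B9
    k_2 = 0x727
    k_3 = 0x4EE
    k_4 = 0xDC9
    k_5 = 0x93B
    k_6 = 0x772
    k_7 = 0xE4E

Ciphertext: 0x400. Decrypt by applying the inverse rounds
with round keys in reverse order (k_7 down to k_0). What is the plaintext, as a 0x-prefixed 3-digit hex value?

s_0 = ciphertext = 0x400
s_1 = InvRound(s_0, k_7) = 0xE04
s_2 = InvRound(s_1, k_6) = 0xA84
s_3 = InvRound(s_2, k_5) = 0x6F8
s_4 = InvRound(s_3, k_4) = 0x88C
s_5 = InvRound(s_4, k_3) = 0xD54
s_6 = InvRound(s_5, k_2) = 0xB8F
s_7 = InvRound(s_6, k_1) = 0x087
s_8 = InvRound(s_7, k_0) = 0xDE7

0xDE7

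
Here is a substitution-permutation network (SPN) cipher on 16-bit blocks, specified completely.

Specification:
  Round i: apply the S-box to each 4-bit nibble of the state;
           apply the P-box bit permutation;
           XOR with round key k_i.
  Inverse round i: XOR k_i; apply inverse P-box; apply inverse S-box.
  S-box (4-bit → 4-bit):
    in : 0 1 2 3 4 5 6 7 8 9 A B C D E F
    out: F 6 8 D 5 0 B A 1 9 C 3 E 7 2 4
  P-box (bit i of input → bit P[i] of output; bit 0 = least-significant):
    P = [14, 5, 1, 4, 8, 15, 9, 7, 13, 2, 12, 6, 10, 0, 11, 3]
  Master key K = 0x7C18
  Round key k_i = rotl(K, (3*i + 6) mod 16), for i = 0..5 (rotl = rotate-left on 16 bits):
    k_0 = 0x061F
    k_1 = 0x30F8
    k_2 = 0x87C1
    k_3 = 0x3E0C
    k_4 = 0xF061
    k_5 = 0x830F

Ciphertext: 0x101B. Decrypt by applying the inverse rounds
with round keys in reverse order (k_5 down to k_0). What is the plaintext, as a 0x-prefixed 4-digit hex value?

0x9C2D

s_0 = ciphertext = 0x101B
s_1 = InvRound(s_0, k_5) = 0x51D2
s_2 = InvRound(s_1, k_4) = 0xE86C
s_3 = InvRound(s_2, k_3) = 0x8A1B
s_4 = InvRound(s_3, k_2) = 0x329A
s_5 = InvRound(s_4, k_1) = 0x52F1
s_6 = InvRound(s_5, k_0) = 0x9C2D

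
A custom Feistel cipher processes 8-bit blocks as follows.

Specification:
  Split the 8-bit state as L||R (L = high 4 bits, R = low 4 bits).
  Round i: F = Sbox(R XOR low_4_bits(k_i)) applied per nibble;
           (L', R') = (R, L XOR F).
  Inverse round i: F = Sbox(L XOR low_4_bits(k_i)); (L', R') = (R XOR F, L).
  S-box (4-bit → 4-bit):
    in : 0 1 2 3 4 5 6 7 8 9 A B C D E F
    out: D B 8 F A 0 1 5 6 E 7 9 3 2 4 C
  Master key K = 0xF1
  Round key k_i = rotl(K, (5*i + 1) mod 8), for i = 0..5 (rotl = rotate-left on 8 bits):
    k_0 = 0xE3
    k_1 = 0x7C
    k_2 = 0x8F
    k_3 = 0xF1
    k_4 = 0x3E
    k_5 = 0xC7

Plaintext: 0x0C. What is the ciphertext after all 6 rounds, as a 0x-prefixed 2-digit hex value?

0x35

s_0 = plaintext = 0x0C
s_1 = Round(s_0, k_0) = 0xCC
s_2 = Round(s_1, k_1) = 0xC1
s_3 = Round(s_2, k_2) = 0x18
s_4 = Round(s_3, k_3) = 0x8F
s_5 = Round(s_4, k_4) = 0xF3
s_6 = Round(s_5, k_5) = 0x35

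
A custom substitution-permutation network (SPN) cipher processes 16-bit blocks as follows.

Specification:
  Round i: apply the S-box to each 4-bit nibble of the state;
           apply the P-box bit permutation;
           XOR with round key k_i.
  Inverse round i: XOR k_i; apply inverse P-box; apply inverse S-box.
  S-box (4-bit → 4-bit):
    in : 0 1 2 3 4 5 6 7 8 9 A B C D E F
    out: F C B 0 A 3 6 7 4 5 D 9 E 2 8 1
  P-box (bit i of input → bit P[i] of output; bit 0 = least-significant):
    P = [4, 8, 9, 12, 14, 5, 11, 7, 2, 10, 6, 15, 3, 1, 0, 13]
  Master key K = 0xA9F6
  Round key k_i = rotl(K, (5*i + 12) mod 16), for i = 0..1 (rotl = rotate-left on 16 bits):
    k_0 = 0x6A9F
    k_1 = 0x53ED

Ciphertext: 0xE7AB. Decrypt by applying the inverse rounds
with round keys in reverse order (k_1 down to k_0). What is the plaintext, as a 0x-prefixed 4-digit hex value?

0x13C8

s_0 = ciphertext = 0xE7AB
s_1 = InvRound(s_0, k_1) = 0x403E
s_2 = InvRound(s_1, k_0) = 0x13C8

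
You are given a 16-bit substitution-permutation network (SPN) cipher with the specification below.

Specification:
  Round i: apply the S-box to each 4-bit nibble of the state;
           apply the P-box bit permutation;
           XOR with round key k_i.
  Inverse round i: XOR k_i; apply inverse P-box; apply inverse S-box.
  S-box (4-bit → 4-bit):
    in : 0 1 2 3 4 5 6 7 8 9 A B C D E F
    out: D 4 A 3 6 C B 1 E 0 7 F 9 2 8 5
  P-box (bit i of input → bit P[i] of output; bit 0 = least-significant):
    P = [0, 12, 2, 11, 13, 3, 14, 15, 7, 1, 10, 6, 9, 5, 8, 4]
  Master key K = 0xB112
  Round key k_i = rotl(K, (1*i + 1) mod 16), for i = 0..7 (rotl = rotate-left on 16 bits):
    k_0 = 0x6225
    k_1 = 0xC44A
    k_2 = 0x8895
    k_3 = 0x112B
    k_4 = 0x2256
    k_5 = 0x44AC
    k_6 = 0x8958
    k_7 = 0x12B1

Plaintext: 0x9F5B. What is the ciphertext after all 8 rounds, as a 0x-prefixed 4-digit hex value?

0x6B3C

s_0 = plaintext = 0x9F5B
s_1 = Round(s_0, k_0) = 0xBEA0
s_2 = Round(s_1, k_1) = 0xAF37
s_3 = Round(s_2, k_2) = 0xAF3C
s_4 = Round(s_3, k_3) = 0x3E82
s_5 = Round(s_4, k_4) = 0xF83E
s_6 = Round(s_5, k_5) = 0x6BE6
s_7 = Round(s_6, k_6) = 0x17AB
s_8 = Round(s_7, k_7) = 0x6B3C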